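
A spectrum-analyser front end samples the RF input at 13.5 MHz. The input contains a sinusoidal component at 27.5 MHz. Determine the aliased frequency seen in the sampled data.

0.5 MHz

27.5 MHz mod fs = 0.5 MHz.
0.5 MHz ≤ fs/2 = 6.75 MHz, appears at 0.5 MHz.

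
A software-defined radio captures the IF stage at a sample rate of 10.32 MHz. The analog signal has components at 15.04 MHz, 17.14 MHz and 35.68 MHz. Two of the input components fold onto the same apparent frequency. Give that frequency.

4.72 MHz

fs/2 = 5.16 MHz.
15.04 MHz mod fs = 4.72 MHz.
4.72 MHz ≤ fs/2 = 5.16 MHz, appears at 4.72 MHz.
17.14 MHz mod fs = 6.82 MHz.
6.82 MHz > fs/2 = 5.16 MHz, folds to fs − 6.82 MHz = 3.5 MHz.
35.68 MHz mod fs = 4.72 MHz.
4.72 MHz ≤ fs/2 = 5.16 MHz, appears at 4.72 MHz.
15.04 MHz and 35.68 MHz both map to 4.72 MHz.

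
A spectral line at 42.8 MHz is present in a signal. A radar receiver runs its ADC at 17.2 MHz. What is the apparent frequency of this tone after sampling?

8.4 MHz

42.8 MHz mod fs = 8.4 MHz.
8.4 MHz ≤ fs/2 = 8.6 MHz, appears at 8.4 MHz.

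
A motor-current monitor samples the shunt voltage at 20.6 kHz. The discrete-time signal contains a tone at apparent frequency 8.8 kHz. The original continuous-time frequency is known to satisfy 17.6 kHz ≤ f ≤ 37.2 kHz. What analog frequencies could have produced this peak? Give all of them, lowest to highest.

29.4 kHz, 32.4 kHz

Frequencies that alias to 8.8 kHz are k·fs ± 8.8 kHz for integer k ≥ 0.
k=0: 8.8 kHz.
k=1: 11.8 kHz, 29.4 kHz.
k=2: 32.4 kHz, 50 kHz.
k=3: 53 kHz, 70.6 kHz.
Within [17.6 kHz, 37.2 kHz]: 29.4 kHz, 32.4 kHz.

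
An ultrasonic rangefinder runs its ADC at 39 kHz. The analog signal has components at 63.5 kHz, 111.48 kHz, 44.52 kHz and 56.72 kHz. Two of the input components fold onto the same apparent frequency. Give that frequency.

fs/2 = 19.5 kHz.
63.5 kHz mod fs = 24.5 kHz.
24.5 kHz > fs/2 = 19.5 kHz, folds to fs − 24.5 kHz = 14.5 kHz.
111.48 kHz mod fs = 33.48 kHz.
33.48 kHz > fs/2 = 19.5 kHz, folds to fs − 33.48 kHz = 5.52 kHz.
44.52 kHz mod fs = 5.52 kHz.
5.52 kHz ≤ fs/2 = 19.5 kHz, appears at 5.52 kHz.
56.72 kHz mod fs = 17.72 kHz.
17.72 kHz ≤ fs/2 = 19.5 kHz, appears at 17.72 kHz.
44.52 kHz and 111.48 kHz both map to 5.52 kHz.

5.52 kHz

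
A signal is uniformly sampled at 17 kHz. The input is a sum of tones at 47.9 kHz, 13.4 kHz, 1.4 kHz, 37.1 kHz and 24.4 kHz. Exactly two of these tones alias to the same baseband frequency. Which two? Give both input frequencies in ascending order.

fs/2 = 8.5 kHz.
47.9 kHz mod fs = 13.9 kHz.
13.9 kHz > fs/2 = 8.5 kHz, folds to fs − 13.9 kHz = 3.1 kHz.
13.4 kHz > fs/2 = 8.5 kHz, folds to fs − 13.4 kHz = 3.6 kHz.
1.4 kHz ≤ fs/2 = 8.5 kHz, passes unchanged.
37.1 kHz mod fs = 3.1 kHz.
3.1 kHz ≤ fs/2 = 8.5 kHz, appears at 3.1 kHz.
24.4 kHz mod fs = 7.4 kHz.
7.4 kHz ≤ fs/2 = 8.5 kHz, appears at 7.4 kHz.
37.1 kHz and 47.9 kHz both map to 3.1 kHz.

37.1 kHz, 47.9 kHz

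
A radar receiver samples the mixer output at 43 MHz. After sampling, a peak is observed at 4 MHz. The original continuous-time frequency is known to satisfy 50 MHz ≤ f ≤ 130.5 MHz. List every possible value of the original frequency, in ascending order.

82 MHz, 90 MHz, 125 MHz

Frequencies that alias to 4 MHz are k·fs ± 4 MHz for integer k ≥ 0.
k=0: 4 MHz.
k=1: 39 MHz, 47 MHz.
k=2: 82 MHz, 90 MHz.
k=3: 125 MHz, 133 MHz.
k=4: 168 MHz, 176 MHz.
Within [50 MHz, 130.5 MHz]: 82 MHz, 90 MHz, 125 MHz.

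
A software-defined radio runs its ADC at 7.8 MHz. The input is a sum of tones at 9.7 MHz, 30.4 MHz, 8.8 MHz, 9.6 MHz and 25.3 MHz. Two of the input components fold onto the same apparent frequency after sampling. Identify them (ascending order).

9.7 MHz, 25.3 MHz

fs/2 = 3.9 MHz.
9.7 MHz mod fs = 1.9 MHz.
1.9 MHz ≤ fs/2 = 3.9 MHz, appears at 1.9 MHz.
30.4 MHz mod fs = 7 MHz.
7 MHz > fs/2 = 3.9 MHz, folds to fs − 7 MHz = 0.8 MHz.
8.8 MHz mod fs = 1 MHz.
1 MHz ≤ fs/2 = 3.9 MHz, appears at 1 MHz.
9.6 MHz mod fs = 1.8 MHz.
1.8 MHz ≤ fs/2 = 3.9 MHz, appears at 1.8 MHz.
25.3 MHz mod fs = 1.9 MHz.
1.9 MHz ≤ fs/2 = 3.9 MHz, appears at 1.9 MHz.
9.7 MHz and 25.3 MHz both map to 1.9 MHz.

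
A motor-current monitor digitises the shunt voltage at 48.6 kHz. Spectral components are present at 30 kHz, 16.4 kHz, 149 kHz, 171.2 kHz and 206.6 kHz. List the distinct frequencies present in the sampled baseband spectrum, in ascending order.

fs/2 = 24.3 kHz.
30 kHz > fs/2 = 24.3 kHz, folds to fs − 30 kHz = 18.6 kHz.
16.4 kHz ≤ fs/2 = 24.3 kHz, passes unchanged.
149 kHz mod fs = 3.2 kHz.
3.2 kHz ≤ fs/2 = 24.3 kHz, appears at 3.2 kHz.
171.2 kHz mod fs = 25.4 kHz.
25.4 kHz > fs/2 = 24.3 kHz, folds to fs − 25.4 kHz = 23.2 kHz.
206.6 kHz mod fs = 12.2 kHz.
12.2 kHz ≤ fs/2 = 24.3 kHz, appears at 12.2 kHz.
Distinct values: {3.2 kHz, 12.2 kHz, 16.4 kHz, 18.6 kHz, 23.2 kHz}.

3.2 kHz, 12.2 kHz, 16.4 kHz, 18.6 kHz, 23.2 kHz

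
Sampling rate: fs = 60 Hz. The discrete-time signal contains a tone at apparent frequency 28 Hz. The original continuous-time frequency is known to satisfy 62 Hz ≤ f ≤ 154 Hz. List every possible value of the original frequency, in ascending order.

88 Hz, 92 Hz, 148 Hz, 152 Hz

Frequencies that alias to 28 Hz are k·fs ± 28 Hz for integer k ≥ 0.
k=0: 28 Hz.
k=1: 32 Hz, 88 Hz.
k=2: 92 Hz, 148 Hz.
k=3: 152 Hz, 208 Hz.
k=4: 212 Hz, 268 Hz.
Within [62 Hz, 154 Hz]: 88 Hz, 92 Hz, 148 Hz, 152 Hz.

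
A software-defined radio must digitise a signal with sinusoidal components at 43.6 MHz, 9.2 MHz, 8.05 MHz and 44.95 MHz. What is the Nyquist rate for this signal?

89.9 MHz

Highest-frequency component: 44.95 MHz.
Nyquist rate = 2 × 44.95 MHz = 89.9 MHz.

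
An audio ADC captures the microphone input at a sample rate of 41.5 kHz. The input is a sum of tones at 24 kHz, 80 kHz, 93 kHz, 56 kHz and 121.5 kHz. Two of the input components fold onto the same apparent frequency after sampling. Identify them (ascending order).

fs/2 = 20.75 kHz.
24 kHz > fs/2 = 20.75 kHz, folds to fs − 24 kHz = 17.5 kHz.
80 kHz mod fs = 38.5 kHz.
38.5 kHz > fs/2 = 20.75 kHz, folds to fs − 38.5 kHz = 3 kHz.
93 kHz mod fs = 10 kHz.
10 kHz ≤ fs/2 = 20.75 kHz, appears at 10 kHz.
56 kHz mod fs = 14.5 kHz.
14.5 kHz ≤ fs/2 = 20.75 kHz, appears at 14.5 kHz.
121.5 kHz mod fs = 38.5 kHz.
38.5 kHz > fs/2 = 20.75 kHz, folds to fs − 38.5 kHz = 3 kHz.
80 kHz and 121.5 kHz both map to 3 kHz.

80 kHz, 121.5 kHz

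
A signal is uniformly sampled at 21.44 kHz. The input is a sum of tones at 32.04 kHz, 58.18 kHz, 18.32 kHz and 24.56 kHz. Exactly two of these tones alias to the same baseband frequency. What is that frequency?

fs/2 = 10.72 kHz.
32.04 kHz mod fs = 10.6 kHz.
10.6 kHz ≤ fs/2 = 10.72 kHz, appears at 10.6 kHz.
58.18 kHz mod fs = 15.3 kHz.
15.3 kHz > fs/2 = 10.72 kHz, folds to fs − 15.3 kHz = 6.14 kHz.
18.32 kHz > fs/2 = 10.72 kHz, folds to fs − 18.32 kHz = 3.12 kHz.
24.56 kHz mod fs = 3.12 kHz.
3.12 kHz ≤ fs/2 = 10.72 kHz, appears at 3.12 kHz.
18.32 kHz and 24.56 kHz both map to 3.12 kHz.

3.12 kHz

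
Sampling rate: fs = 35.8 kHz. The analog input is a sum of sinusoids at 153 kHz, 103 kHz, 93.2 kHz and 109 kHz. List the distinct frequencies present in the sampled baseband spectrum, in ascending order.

fs/2 = 17.9 kHz.
153 kHz mod fs = 9.8 kHz.
9.8 kHz ≤ fs/2 = 17.9 kHz, appears at 9.8 kHz.
103 kHz mod fs = 31.4 kHz.
31.4 kHz > fs/2 = 17.9 kHz, folds to fs − 31.4 kHz = 4.4 kHz.
93.2 kHz mod fs = 21.6 kHz.
21.6 kHz > fs/2 = 17.9 kHz, folds to fs − 21.6 kHz = 14.2 kHz.
109 kHz mod fs = 1.6 kHz.
1.6 kHz ≤ fs/2 = 17.9 kHz, appears at 1.6 kHz.
Distinct values: {1.6 kHz, 4.4 kHz, 9.8 kHz, 14.2 kHz}.

1.6 kHz, 4.4 kHz, 9.8 kHz, 14.2 kHz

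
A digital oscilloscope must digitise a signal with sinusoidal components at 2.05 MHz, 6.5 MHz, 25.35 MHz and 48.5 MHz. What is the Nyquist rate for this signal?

97 MHz

Highest-frequency component: 48.5 MHz.
Nyquist rate = 2 × 48.5 MHz = 97 MHz.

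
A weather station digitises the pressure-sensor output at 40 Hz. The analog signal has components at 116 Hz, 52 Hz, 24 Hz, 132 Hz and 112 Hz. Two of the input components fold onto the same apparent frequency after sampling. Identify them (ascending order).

fs/2 = 20 Hz.
116 Hz mod fs = 36 Hz.
36 Hz > fs/2 = 20 Hz, folds to fs − 36 Hz = 4 Hz.
52 Hz mod fs = 12 Hz.
12 Hz ≤ fs/2 = 20 Hz, appears at 12 Hz.
24 Hz > fs/2 = 20 Hz, folds to fs − 24 Hz = 16 Hz.
132 Hz mod fs = 12 Hz.
12 Hz ≤ fs/2 = 20 Hz, appears at 12 Hz.
112 Hz mod fs = 32 Hz.
32 Hz > fs/2 = 20 Hz, folds to fs − 32 Hz = 8 Hz.
52 Hz and 132 Hz both map to 12 Hz.

52 Hz, 132 Hz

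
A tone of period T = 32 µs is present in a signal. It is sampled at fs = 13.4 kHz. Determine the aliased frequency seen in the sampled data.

T = 32 µs → f = 1/T = 31.25 kHz.
31.25 kHz mod fs = 4.45 kHz.
4.45 kHz ≤ fs/2 = 6.7 kHz, appears at 4.45 kHz.

4.45 kHz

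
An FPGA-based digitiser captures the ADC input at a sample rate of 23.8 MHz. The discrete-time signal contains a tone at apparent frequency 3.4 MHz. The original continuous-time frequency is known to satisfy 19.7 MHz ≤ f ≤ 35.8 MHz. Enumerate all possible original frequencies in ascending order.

20.4 MHz, 27.2 MHz

Frequencies that alias to 3.4 MHz are k·fs ± 3.4 MHz for integer k ≥ 0.
k=0: 3.4 MHz.
k=1: 20.4 MHz, 27.2 MHz.
k=2: 44.2 MHz, 51 MHz.
Within [19.7 MHz, 35.8 MHz]: 20.4 MHz, 27.2 MHz.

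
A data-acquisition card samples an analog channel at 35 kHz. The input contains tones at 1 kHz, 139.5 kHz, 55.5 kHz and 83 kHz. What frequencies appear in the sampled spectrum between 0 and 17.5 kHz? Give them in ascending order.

0.5 kHz, 1 kHz, 13 kHz, 14.5 kHz

fs/2 = 17.5 kHz.
1 kHz ≤ fs/2 = 17.5 kHz, passes unchanged.
139.5 kHz mod fs = 34.5 kHz.
34.5 kHz > fs/2 = 17.5 kHz, folds to fs − 34.5 kHz = 0.5 kHz.
55.5 kHz mod fs = 20.5 kHz.
20.5 kHz > fs/2 = 17.5 kHz, folds to fs − 20.5 kHz = 14.5 kHz.
83 kHz mod fs = 13 kHz.
13 kHz ≤ fs/2 = 17.5 kHz, appears at 13 kHz.
Distinct values: {0.5 kHz, 1 kHz, 13 kHz, 14.5 kHz}.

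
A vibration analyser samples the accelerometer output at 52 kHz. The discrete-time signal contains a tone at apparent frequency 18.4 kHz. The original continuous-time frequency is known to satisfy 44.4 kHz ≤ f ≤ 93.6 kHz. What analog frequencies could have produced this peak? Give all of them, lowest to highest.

70.4 kHz, 85.6 kHz

Frequencies that alias to 18.4 kHz are k·fs ± 18.4 kHz for integer k ≥ 0.
k=0: 18.4 kHz.
k=1: 33.6 kHz, 70.4 kHz.
k=2: 85.6 kHz, 122.4 kHz.
k=3: 137.6 kHz, 174.4 kHz.
Within [44.4 kHz, 93.6 kHz]: 70.4 kHz, 85.6 kHz.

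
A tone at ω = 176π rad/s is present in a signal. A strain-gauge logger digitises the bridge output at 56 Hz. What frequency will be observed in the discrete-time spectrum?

24 Hz

ω = 176π rad/s → f = ω/(2π) = 88 Hz.
88 Hz mod fs = 32 Hz.
32 Hz > fs/2 = 28 Hz, folds to fs − 32 Hz = 24 Hz.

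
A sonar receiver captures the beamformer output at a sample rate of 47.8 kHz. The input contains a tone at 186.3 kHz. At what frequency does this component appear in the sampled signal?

186.3 kHz mod fs = 42.9 kHz.
42.9 kHz > fs/2 = 23.9 kHz, folds to fs − 42.9 kHz = 4.9 kHz.

4.9 kHz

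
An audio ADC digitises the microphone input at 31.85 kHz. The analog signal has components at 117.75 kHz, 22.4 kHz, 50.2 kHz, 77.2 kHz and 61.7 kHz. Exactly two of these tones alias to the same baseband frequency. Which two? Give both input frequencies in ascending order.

50.2 kHz, 77.2 kHz

fs/2 = 15.925 kHz.
117.75 kHz mod fs = 22.2 kHz.
22.2 kHz > fs/2 = 15.925 kHz, folds to fs − 22.2 kHz = 9.65 kHz.
22.4 kHz > fs/2 = 15.925 kHz, folds to fs − 22.4 kHz = 9.45 kHz.
50.2 kHz mod fs = 18.35 kHz.
18.35 kHz > fs/2 = 15.925 kHz, folds to fs − 18.35 kHz = 13.5 kHz.
77.2 kHz mod fs = 13.5 kHz.
13.5 kHz ≤ fs/2 = 15.925 kHz, appears at 13.5 kHz.
61.7 kHz mod fs = 29.85 kHz.
29.85 kHz > fs/2 = 15.925 kHz, folds to fs − 29.85 kHz = 2 kHz.
50.2 kHz and 77.2 kHz both map to 13.5 kHz.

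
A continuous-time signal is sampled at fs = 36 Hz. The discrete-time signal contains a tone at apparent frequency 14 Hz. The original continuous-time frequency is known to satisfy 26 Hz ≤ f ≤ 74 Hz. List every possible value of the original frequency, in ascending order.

Frequencies that alias to 14 Hz are k·fs ± 14 Hz for integer k ≥ 0.
k=0: 14 Hz.
k=1: 22 Hz, 50 Hz.
k=2: 58 Hz, 86 Hz.
k=3: 94 Hz, 122 Hz.
Within [26 Hz, 74 Hz]: 50 Hz, 58 Hz.

50 Hz, 58 Hz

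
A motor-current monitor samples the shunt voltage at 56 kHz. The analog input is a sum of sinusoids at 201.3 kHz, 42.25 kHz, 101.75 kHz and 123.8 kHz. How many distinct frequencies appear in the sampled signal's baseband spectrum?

4

fs/2 = 28 kHz.
201.3 kHz mod fs = 33.3 kHz.
33.3 kHz > fs/2 = 28 kHz, folds to fs − 33.3 kHz = 22.7 kHz.
42.25 kHz > fs/2 = 28 kHz, folds to fs − 42.25 kHz = 13.75 kHz.
101.75 kHz mod fs = 45.75 kHz.
45.75 kHz > fs/2 = 28 kHz, folds to fs − 45.75 kHz = 10.25 kHz.
123.8 kHz mod fs = 11.8 kHz.
11.8 kHz ≤ fs/2 = 28 kHz, appears at 11.8 kHz.
Distinct values: {10.25 kHz, 11.8 kHz, 13.75 kHz, 22.7 kHz} → 4.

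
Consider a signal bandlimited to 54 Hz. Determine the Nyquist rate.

Nyquist rate = 2 × 54 Hz = 108 Hz.

108 Hz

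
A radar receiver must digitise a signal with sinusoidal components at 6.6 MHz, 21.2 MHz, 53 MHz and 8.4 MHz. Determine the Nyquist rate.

106 MHz

Highest-frequency component: 53 MHz.
Nyquist rate = 2 × 53 MHz = 106 MHz.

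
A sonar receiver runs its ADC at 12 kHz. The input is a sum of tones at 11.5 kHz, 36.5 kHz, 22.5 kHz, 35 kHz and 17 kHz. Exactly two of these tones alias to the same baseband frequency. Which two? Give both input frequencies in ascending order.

11.5 kHz, 36.5 kHz

fs/2 = 6 kHz.
11.5 kHz > fs/2 = 6 kHz, folds to fs − 11.5 kHz = 0.5 kHz.
36.5 kHz mod fs = 0.5 kHz.
0.5 kHz ≤ fs/2 = 6 kHz, appears at 0.5 kHz.
22.5 kHz mod fs = 10.5 kHz.
10.5 kHz > fs/2 = 6 kHz, folds to fs − 10.5 kHz = 1.5 kHz.
35 kHz mod fs = 11 kHz.
11 kHz > fs/2 = 6 kHz, folds to fs − 11 kHz = 1 kHz.
17 kHz mod fs = 5 kHz.
5 kHz ≤ fs/2 = 6 kHz, appears at 5 kHz.
11.5 kHz and 36.5 kHz both map to 0.5 kHz.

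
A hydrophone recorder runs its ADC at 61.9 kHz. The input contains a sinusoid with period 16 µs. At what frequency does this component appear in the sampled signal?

T = 16 µs → f = 1/T = 62.5 kHz.
62.5 kHz mod fs = 0.6 kHz.
0.6 kHz ≤ fs/2 = 30.95 kHz, appears at 0.6 kHz.

0.6 kHz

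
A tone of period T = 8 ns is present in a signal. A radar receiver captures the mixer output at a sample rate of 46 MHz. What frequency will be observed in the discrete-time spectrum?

T = 8 ns → f = 1/T = 125 MHz.
125 MHz mod fs = 33 MHz.
33 MHz > fs/2 = 23 MHz, folds to fs − 33 MHz = 13 MHz.

13 MHz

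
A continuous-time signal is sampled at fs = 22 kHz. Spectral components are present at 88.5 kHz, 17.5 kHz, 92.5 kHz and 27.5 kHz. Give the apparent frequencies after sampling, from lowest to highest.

0.5 kHz, 4.5 kHz, 5.5 kHz

fs/2 = 11 kHz.
88.5 kHz mod fs = 0.5 kHz.
0.5 kHz ≤ fs/2 = 11 kHz, appears at 0.5 kHz.
17.5 kHz > fs/2 = 11 kHz, folds to fs − 17.5 kHz = 4.5 kHz.
92.5 kHz mod fs = 4.5 kHz.
4.5 kHz ≤ fs/2 = 11 kHz, appears at 4.5 kHz.
27.5 kHz mod fs = 5.5 kHz.
5.5 kHz ≤ fs/2 = 11 kHz, appears at 5.5 kHz.
Distinct values: {0.5 kHz, 4.5 kHz, 5.5 kHz}.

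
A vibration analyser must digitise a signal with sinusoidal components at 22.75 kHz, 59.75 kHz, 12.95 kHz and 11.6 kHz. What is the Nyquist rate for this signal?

Highest-frequency component: 59.75 kHz.
Nyquist rate = 2 × 59.75 kHz = 119.5 kHz.

119.5 kHz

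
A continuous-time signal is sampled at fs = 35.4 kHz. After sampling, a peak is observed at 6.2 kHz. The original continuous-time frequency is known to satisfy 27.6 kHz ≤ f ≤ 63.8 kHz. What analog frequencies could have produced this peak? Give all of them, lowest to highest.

Frequencies that alias to 6.2 kHz are k·fs ± 6.2 kHz for integer k ≥ 0.
k=0: 6.2 kHz.
k=1: 29.2 kHz, 41.6 kHz.
k=2: 64.6 kHz, 77 kHz.
Within [27.6 kHz, 63.8 kHz]: 29.2 kHz, 41.6 kHz.

29.2 kHz, 41.6 kHz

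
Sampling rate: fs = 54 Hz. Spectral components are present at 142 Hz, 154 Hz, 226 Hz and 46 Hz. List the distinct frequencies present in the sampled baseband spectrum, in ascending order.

8 Hz, 10 Hz, 20 Hz

fs/2 = 27 Hz.
142 Hz mod fs = 34 Hz.
34 Hz > fs/2 = 27 Hz, folds to fs − 34 Hz = 20 Hz.
154 Hz mod fs = 46 Hz.
46 Hz > fs/2 = 27 Hz, folds to fs − 46 Hz = 8 Hz.
226 Hz mod fs = 10 Hz.
10 Hz ≤ fs/2 = 27 Hz, appears at 10 Hz.
46 Hz > fs/2 = 27 Hz, folds to fs − 46 Hz = 8 Hz.
Distinct values: {8 Hz, 10 Hz, 20 Hz}.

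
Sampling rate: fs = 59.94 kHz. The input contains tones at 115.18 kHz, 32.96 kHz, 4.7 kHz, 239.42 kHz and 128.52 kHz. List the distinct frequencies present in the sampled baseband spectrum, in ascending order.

fs/2 = 29.97 kHz.
115.18 kHz mod fs = 55.24 kHz.
55.24 kHz > fs/2 = 29.97 kHz, folds to fs − 55.24 kHz = 4.7 kHz.
32.96 kHz > fs/2 = 29.97 kHz, folds to fs − 32.96 kHz = 26.98 kHz.
4.7 kHz ≤ fs/2 = 29.97 kHz, passes unchanged.
239.42 kHz mod fs = 59.6 kHz.
59.6 kHz > fs/2 = 29.97 kHz, folds to fs − 59.6 kHz = 0.34 kHz.
128.52 kHz mod fs = 8.64 kHz.
8.64 kHz ≤ fs/2 = 29.97 kHz, appears at 8.64 kHz.
Distinct values: {0.34 kHz, 4.7 kHz, 8.64 kHz, 26.98 kHz}.

0.34 kHz, 4.7 kHz, 8.64 kHz, 26.98 kHz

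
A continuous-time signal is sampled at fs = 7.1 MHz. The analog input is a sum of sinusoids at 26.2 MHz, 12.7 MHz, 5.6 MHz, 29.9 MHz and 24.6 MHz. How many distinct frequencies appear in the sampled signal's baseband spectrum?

3

fs/2 = 3.55 MHz.
26.2 MHz mod fs = 4.9 MHz.
4.9 MHz > fs/2 = 3.55 MHz, folds to fs − 4.9 MHz = 2.2 MHz.
12.7 MHz mod fs = 5.6 MHz.
5.6 MHz > fs/2 = 3.55 MHz, folds to fs − 5.6 MHz = 1.5 MHz.
5.6 MHz > fs/2 = 3.55 MHz, folds to fs − 5.6 MHz = 1.5 MHz.
29.9 MHz mod fs = 1.5 MHz.
1.5 MHz ≤ fs/2 = 3.55 MHz, appears at 1.5 MHz.
24.6 MHz mod fs = 3.3 MHz.
3.3 MHz ≤ fs/2 = 3.55 MHz, appears at 3.3 MHz.
Distinct values: {1.5 MHz, 2.2 MHz, 3.3 MHz} → 3.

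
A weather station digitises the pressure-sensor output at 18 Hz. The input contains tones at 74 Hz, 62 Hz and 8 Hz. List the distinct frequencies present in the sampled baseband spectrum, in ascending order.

fs/2 = 9 Hz.
74 Hz mod fs = 2 Hz.
2 Hz ≤ fs/2 = 9 Hz, appears at 2 Hz.
62 Hz mod fs = 8 Hz.
8 Hz ≤ fs/2 = 9 Hz, appears at 8 Hz.
8 Hz ≤ fs/2 = 9 Hz, passes unchanged.
Distinct values: {2 Hz, 8 Hz}.

2 Hz, 8 Hz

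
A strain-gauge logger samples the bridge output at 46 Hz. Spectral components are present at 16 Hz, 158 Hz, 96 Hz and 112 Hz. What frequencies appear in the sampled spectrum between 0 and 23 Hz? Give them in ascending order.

fs/2 = 23 Hz.
16 Hz ≤ fs/2 = 23 Hz, passes unchanged.
158 Hz mod fs = 20 Hz.
20 Hz ≤ fs/2 = 23 Hz, appears at 20 Hz.
96 Hz mod fs = 4 Hz.
4 Hz ≤ fs/2 = 23 Hz, appears at 4 Hz.
112 Hz mod fs = 20 Hz.
20 Hz ≤ fs/2 = 23 Hz, appears at 20 Hz.
Distinct values: {4 Hz, 16 Hz, 20 Hz}.

4 Hz, 16 Hz, 20 Hz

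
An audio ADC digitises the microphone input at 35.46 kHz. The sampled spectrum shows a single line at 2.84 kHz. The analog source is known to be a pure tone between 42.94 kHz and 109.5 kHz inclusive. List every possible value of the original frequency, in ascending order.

Frequencies that alias to 2.84 kHz are k·fs ± 2.84 kHz for integer k ≥ 0.
k=0: 2.84 kHz.
k=1: 32.62 kHz, 38.3 kHz.
k=2: 68.08 kHz, 73.76 kHz.
k=3: 103.54 kHz, 109.22 kHz.
k=4: 139 kHz, 144.68 kHz.
Within [42.94 kHz, 109.5 kHz]: 68.08 kHz, 73.76 kHz, 103.54 kHz, 109.22 kHz.

68.08 kHz, 73.76 kHz, 103.54 kHz, 109.22 kHz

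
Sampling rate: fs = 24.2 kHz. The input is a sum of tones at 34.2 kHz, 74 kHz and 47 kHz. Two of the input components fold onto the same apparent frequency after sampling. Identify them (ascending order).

47 kHz, 74 kHz

fs/2 = 12.1 kHz.
34.2 kHz mod fs = 10 kHz.
10 kHz ≤ fs/2 = 12.1 kHz, appears at 10 kHz.
74 kHz mod fs = 1.4 kHz.
1.4 kHz ≤ fs/2 = 12.1 kHz, appears at 1.4 kHz.
47 kHz mod fs = 22.8 kHz.
22.8 kHz > fs/2 = 12.1 kHz, folds to fs − 22.8 kHz = 1.4 kHz.
47 kHz and 74 kHz both map to 1.4 kHz.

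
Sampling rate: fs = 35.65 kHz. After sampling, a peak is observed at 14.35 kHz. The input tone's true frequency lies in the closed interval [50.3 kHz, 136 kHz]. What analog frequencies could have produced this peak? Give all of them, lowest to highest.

56.95 kHz, 85.65 kHz, 92.6 kHz, 121.3 kHz, 128.25 kHz

Frequencies that alias to 14.35 kHz are k·fs ± 14.35 kHz for integer k ≥ 0.
k=0: 14.35 kHz.
k=1: 21.3 kHz, 50 kHz.
k=2: 56.95 kHz, 85.65 kHz.
k=3: 92.6 kHz, 121.3 kHz.
k=4: 128.25 kHz, 156.95 kHz.
k=5: 163.9 kHz, 192.6 kHz.
Within [50.3 kHz, 136 kHz]: 56.95 kHz, 85.65 kHz, 92.6 kHz, 121.3 kHz, 128.25 kHz.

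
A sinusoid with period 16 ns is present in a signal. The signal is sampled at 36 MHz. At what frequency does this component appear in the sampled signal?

T = 16 ns → f = 1/T = 62.5 MHz.
62.5 MHz mod fs = 26.5 MHz.
26.5 MHz > fs/2 = 18 MHz, folds to fs − 26.5 MHz = 9.5 MHz.

9.5 MHz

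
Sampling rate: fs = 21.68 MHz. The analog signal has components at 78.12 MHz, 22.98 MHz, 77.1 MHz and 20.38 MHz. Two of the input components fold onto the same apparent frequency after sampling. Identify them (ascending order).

20.38 MHz, 22.98 MHz

fs/2 = 10.84 MHz.
78.12 MHz mod fs = 13.08 MHz.
13.08 MHz > fs/2 = 10.84 MHz, folds to fs − 13.08 MHz = 8.6 MHz.
22.98 MHz mod fs = 1.3 MHz.
1.3 MHz ≤ fs/2 = 10.84 MHz, appears at 1.3 MHz.
77.1 MHz mod fs = 12.06 MHz.
12.06 MHz > fs/2 = 10.84 MHz, folds to fs − 12.06 MHz = 9.62 MHz.
20.38 MHz > fs/2 = 10.84 MHz, folds to fs − 20.38 MHz = 1.3 MHz.
20.38 MHz and 22.98 MHz both map to 1.3 MHz.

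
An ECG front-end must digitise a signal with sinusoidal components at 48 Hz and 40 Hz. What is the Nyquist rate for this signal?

Highest-frequency component: 48 Hz.
Nyquist rate = 2 × 48 Hz = 96 Hz.

96 Hz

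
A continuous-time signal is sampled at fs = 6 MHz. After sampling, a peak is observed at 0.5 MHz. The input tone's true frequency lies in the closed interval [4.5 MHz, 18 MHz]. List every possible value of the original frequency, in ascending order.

Frequencies that alias to 0.5 MHz are k·fs ± 0.5 MHz for integer k ≥ 0.
k=0: 0.5 MHz.
k=1: 5.5 MHz, 6.5 MHz.
k=2: 11.5 MHz, 12.5 MHz.
k=3: 17.5 MHz, 18.5 MHz.
k=4: 23.5 MHz, 24.5 MHz.
Within [4.5 MHz, 18 MHz]: 5.5 MHz, 6.5 MHz, 11.5 MHz, 12.5 MHz, 17.5 MHz.

5.5 MHz, 6.5 MHz, 11.5 MHz, 12.5 MHz, 17.5 MHz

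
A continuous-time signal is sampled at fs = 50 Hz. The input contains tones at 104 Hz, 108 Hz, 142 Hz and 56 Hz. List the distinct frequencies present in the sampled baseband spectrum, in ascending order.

4 Hz, 6 Hz, 8 Hz

fs/2 = 25 Hz.
104 Hz mod fs = 4 Hz.
4 Hz ≤ fs/2 = 25 Hz, appears at 4 Hz.
108 Hz mod fs = 8 Hz.
8 Hz ≤ fs/2 = 25 Hz, appears at 8 Hz.
142 Hz mod fs = 42 Hz.
42 Hz > fs/2 = 25 Hz, folds to fs − 42 Hz = 8 Hz.
56 Hz mod fs = 6 Hz.
6 Hz ≤ fs/2 = 25 Hz, appears at 6 Hz.
Distinct values: {4 Hz, 6 Hz, 8 Hz}.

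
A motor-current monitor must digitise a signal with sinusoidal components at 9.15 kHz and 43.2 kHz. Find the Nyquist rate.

86.4 kHz

Highest-frequency component: 43.2 kHz.
Nyquist rate = 2 × 43.2 kHz = 86.4 kHz.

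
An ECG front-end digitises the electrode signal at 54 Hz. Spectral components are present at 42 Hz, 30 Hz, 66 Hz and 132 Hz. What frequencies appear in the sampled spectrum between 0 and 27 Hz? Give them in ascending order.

fs/2 = 27 Hz.
42 Hz > fs/2 = 27 Hz, folds to fs − 42 Hz = 12 Hz.
30 Hz > fs/2 = 27 Hz, folds to fs − 30 Hz = 24 Hz.
66 Hz mod fs = 12 Hz.
12 Hz ≤ fs/2 = 27 Hz, appears at 12 Hz.
132 Hz mod fs = 24 Hz.
24 Hz ≤ fs/2 = 27 Hz, appears at 24 Hz.
Distinct values: {12 Hz, 24 Hz}.

12 Hz, 24 Hz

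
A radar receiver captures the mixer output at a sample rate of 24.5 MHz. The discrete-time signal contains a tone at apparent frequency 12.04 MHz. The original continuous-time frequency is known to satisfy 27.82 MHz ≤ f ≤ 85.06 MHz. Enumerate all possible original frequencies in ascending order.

Frequencies that alias to 12.04 MHz are k·fs ± 12.04 MHz for integer k ≥ 0.
k=0: 12.04 MHz.
k=1: 12.46 MHz, 36.54 MHz.
k=2: 36.96 MHz, 61.04 MHz.
k=3: 61.46 MHz, 85.54 MHz.
k=4: 85.96 MHz, 110.04 MHz.
Within [27.82 MHz, 85.06 MHz]: 36.54 MHz, 36.96 MHz, 61.04 MHz, 61.46 MHz.

36.54 MHz, 36.96 MHz, 61.04 MHz, 61.46 MHz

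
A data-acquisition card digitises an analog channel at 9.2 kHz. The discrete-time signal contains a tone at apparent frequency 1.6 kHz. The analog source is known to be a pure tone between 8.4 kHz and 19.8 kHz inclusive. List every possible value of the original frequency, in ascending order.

Frequencies that alias to 1.6 kHz are k·fs ± 1.6 kHz for integer k ≥ 0.
k=0: 1.6 kHz.
k=1: 7.6 kHz, 10.8 kHz.
k=2: 16.8 kHz, 20 kHz.
k=3: 26 kHz, 29.2 kHz.
Within [8.4 kHz, 19.8 kHz]: 10.8 kHz, 16.8 kHz.

10.8 kHz, 16.8 kHz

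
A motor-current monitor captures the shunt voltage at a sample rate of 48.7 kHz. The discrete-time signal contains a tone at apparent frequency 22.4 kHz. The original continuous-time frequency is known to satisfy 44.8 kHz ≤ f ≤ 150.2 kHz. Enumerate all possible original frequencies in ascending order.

Frequencies that alias to 22.4 kHz are k·fs ± 22.4 kHz for integer k ≥ 0.
k=0: 22.4 kHz.
k=1: 26.3 kHz, 71.1 kHz.
k=2: 75 kHz, 119.8 kHz.
k=3: 123.7 kHz, 168.5 kHz.
k=4: 172.4 kHz, 217.2 kHz.
Within [44.8 kHz, 150.2 kHz]: 71.1 kHz, 75 kHz, 119.8 kHz, 123.7 kHz.

71.1 kHz, 75 kHz, 119.8 kHz, 123.7 kHz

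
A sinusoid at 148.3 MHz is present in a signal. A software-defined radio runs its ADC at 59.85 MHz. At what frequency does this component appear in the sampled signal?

148.3 MHz mod fs = 28.6 MHz.
28.6 MHz ≤ fs/2 = 29.925 MHz, appears at 28.6 MHz.

28.6 MHz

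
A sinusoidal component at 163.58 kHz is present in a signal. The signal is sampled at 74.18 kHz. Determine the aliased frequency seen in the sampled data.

15.22 kHz

163.58 kHz mod fs = 15.22 kHz.
15.22 kHz ≤ fs/2 = 37.09 kHz, appears at 15.22 kHz.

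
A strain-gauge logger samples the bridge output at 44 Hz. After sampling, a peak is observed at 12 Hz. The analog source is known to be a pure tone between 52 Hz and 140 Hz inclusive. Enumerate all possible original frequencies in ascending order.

56 Hz, 76 Hz, 100 Hz, 120 Hz

Frequencies that alias to 12 Hz are k·fs ± 12 Hz for integer k ≥ 0.
k=0: 12 Hz.
k=1: 32 Hz, 56 Hz.
k=2: 76 Hz, 100 Hz.
k=3: 120 Hz, 144 Hz.
k=4: 164 Hz, 188 Hz.
Within [52 Hz, 140 Hz]: 56 Hz, 76 Hz, 100 Hz, 120 Hz.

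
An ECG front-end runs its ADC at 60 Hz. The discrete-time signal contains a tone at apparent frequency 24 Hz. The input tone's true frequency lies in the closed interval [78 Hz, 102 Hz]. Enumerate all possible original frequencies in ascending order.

84 Hz, 96 Hz

Frequencies that alias to 24 Hz are k·fs ± 24 Hz for integer k ≥ 0.
k=0: 24 Hz.
k=1: 36 Hz, 84 Hz.
k=2: 96 Hz, 144 Hz.
k=3: 156 Hz, 204 Hz.
Within [78 Hz, 102 Hz]: 84 Hz, 96 Hz.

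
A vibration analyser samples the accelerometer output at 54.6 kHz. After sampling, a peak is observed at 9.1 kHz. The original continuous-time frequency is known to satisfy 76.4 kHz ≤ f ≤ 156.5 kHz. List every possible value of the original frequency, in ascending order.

100.1 kHz, 118.3 kHz, 154.7 kHz

Frequencies that alias to 9.1 kHz are k·fs ± 9.1 kHz for integer k ≥ 0.
k=0: 9.1 kHz.
k=1: 45.5 kHz, 63.7 kHz.
k=2: 100.1 kHz, 118.3 kHz.
k=3: 154.7 kHz, 172.9 kHz.
k=4: 209.3 kHz, 227.5 kHz.
Within [76.4 kHz, 156.5 kHz]: 100.1 kHz, 118.3 kHz, 154.7 kHz.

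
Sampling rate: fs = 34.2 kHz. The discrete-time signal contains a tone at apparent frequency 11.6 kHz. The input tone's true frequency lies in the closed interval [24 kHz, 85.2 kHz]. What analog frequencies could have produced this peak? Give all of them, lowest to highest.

Frequencies that alias to 11.6 kHz are k·fs ± 11.6 kHz for integer k ≥ 0.
k=0: 11.6 kHz.
k=1: 22.6 kHz, 45.8 kHz.
k=2: 56.8 kHz, 80 kHz.
k=3: 91 kHz, 114.2 kHz.
Within [24 kHz, 85.2 kHz]: 45.8 kHz, 56.8 kHz, 80 kHz.

45.8 kHz, 56.8 kHz, 80 kHz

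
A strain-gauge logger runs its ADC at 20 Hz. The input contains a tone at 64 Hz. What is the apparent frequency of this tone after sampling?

64 Hz mod fs = 4 Hz.
4 Hz ≤ fs/2 = 10 Hz, appears at 4 Hz.

4 Hz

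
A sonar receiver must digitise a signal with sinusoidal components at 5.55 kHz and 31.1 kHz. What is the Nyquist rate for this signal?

Highest-frequency component: 31.1 kHz.
Nyquist rate = 2 × 31.1 kHz = 62.2 kHz.

62.2 kHz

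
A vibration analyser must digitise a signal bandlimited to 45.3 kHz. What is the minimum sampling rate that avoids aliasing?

90.6 kHz

Nyquist rate = 2 × 45.3 kHz = 90.6 kHz.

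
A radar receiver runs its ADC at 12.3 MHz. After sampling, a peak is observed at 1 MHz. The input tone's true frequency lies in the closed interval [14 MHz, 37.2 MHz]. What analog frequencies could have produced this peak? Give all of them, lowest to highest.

23.6 MHz, 25.6 MHz, 35.9 MHz

Frequencies that alias to 1 MHz are k·fs ± 1 MHz for integer k ≥ 0.
k=0: 1 MHz.
k=1: 11.3 MHz, 13.3 MHz.
k=2: 23.6 MHz, 25.6 MHz.
k=3: 35.9 MHz, 37.9 MHz.
k=4: 48.2 MHz, 50.2 MHz.
Within [14 MHz, 37.2 MHz]: 23.6 MHz, 25.6 MHz, 35.9 MHz.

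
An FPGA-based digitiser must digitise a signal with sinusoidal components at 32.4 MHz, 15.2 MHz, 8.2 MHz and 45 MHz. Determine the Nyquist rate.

90 MHz

Highest-frequency component: 45 MHz.
Nyquist rate = 2 × 45 MHz = 90 MHz.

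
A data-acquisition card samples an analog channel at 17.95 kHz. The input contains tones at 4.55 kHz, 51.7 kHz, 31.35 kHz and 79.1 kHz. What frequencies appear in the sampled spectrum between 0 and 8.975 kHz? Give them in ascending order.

fs/2 = 8.975 kHz.
4.55 kHz ≤ fs/2 = 8.975 kHz, passes unchanged.
51.7 kHz mod fs = 15.8 kHz.
15.8 kHz > fs/2 = 8.975 kHz, folds to fs − 15.8 kHz = 2.15 kHz.
31.35 kHz mod fs = 13.4 kHz.
13.4 kHz > fs/2 = 8.975 kHz, folds to fs − 13.4 kHz = 4.55 kHz.
79.1 kHz mod fs = 7.3 kHz.
7.3 kHz ≤ fs/2 = 8.975 kHz, appears at 7.3 kHz.
Distinct values: {2.15 kHz, 4.55 kHz, 7.3 kHz}.

2.15 kHz, 4.55 kHz, 7.3 kHz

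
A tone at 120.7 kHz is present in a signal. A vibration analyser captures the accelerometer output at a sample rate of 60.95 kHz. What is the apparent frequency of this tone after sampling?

120.7 kHz mod fs = 59.75 kHz.
59.75 kHz > fs/2 = 30.475 kHz, folds to fs − 59.75 kHz = 1.2 kHz.

1.2 kHz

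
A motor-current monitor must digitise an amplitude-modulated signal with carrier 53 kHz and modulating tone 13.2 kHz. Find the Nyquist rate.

132.4 kHz

AM sidebands sit at fc ± fm = 39.8 kHz and 66.2 kHz.
Highest-frequency component: 66.2 kHz.
Nyquist rate = 2 × 66.2 kHz = 132.4 kHz.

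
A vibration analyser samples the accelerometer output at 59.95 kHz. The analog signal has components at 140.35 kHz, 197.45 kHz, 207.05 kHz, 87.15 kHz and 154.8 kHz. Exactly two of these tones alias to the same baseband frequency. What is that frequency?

fs/2 = 29.975 kHz.
140.35 kHz mod fs = 20.45 kHz.
20.45 kHz ≤ fs/2 = 29.975 kHz, appears at 20.45 kHz.
197.45 kHz mod fs = 17.6 kHz.
17.6 kHz ≤ fs/2 = 29.975 kHz, appears at 17.6 kHz.
207.05 kHz mod fs = 27.2 kHz.
27.2 kHz ≤ fs/2 = 29.975 kHz, appears at 27.2 kHz.
87.15 kHz mod fs = 27.2 kHz.
27.2 kHz ≤ fs/2 = 29.975 kHz, appears at 27.2 kHz.
154.8 kHz mod fs = 34.9 kHz.
34.9 kHz > fs/2 = 29.975 kHz, folds to fs − 34.9 kHz = 25.05 kHz.
87.15 kHz and 207.05 kHz both map to 27.2 kHz.

27.2 kHz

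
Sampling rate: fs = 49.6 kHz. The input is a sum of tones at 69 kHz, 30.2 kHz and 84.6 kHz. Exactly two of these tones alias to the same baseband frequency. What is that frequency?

fs/2 = 24.8 kHz.
69 kHz mod fs = 19.4 kHz.
19.4 kHz ≤ fs/2 = 24.8 kHz, appears at 19.4 kHz.
30.2 kHz > fs/2 = 24.8 kHz, folds to fs − 30.2 kHz = 19.4 kHz.
84.6 kHz mod fs = 35 kHz.
35 kHz > fs/2 = 24.8 kHz, folds to fs − 35 kHz = 14.6 kHz.
30.2 kHz and 69 kHz both map to 19.4 kHz.

19.4 kHz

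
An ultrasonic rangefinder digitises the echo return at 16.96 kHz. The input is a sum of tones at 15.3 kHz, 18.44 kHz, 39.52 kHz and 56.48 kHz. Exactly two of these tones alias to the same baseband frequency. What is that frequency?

5.6 kHz

fs/2 = 8.48 kHz.
15.3 kHz > fs/2 = 8.48 kHz, folds to fs − 15.3 kHz = 1.66 kHz.
18.44 kHz mod fs = 1.48 kHz.
1.48 kHz ≤ fs/2 = 8.48 kHz, appears at 1.48 kHz.
39.52 kHz mod fs = 5.6 kHz.
5.6 kHz ≤ fs/2 = 8.48 kHz, appears at 5.6 kHz.
56.48 kHz mod fs = 5.6 kHz.
5.6 kHz ≤ fs/2 = 8.48 kHz, appears at 5.6 kHz.
39.52 kHz and 56.48 kHz both map to 5.6 kHz.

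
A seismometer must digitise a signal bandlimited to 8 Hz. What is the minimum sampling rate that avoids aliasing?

16 Hz

Nyquist rate = 2 × 8 Hz = 16 Hz.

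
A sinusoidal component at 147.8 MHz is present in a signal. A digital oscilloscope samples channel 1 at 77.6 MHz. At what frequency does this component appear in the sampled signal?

7.4 MHz

147.8 MHz mod fs = 70.2 MHz.
70.2 MHz > fs/2 = 38.8 MHz, folds to fs − 70.2 MHz = 7.4 MHz.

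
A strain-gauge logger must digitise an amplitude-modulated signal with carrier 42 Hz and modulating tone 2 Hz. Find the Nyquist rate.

AM sidebands sit at fc ± fm = 40 Hz and 44 Hz.
Highest-frequency component: 44 Hz.
Nyquist rate = 2 × 44 Hz = 88 Hz.

88 Hz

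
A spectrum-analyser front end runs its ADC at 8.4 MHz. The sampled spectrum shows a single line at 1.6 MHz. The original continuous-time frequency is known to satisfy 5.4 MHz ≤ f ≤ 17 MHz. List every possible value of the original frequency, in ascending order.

Frequencies that alias to 1.6 MHz are k·fs ± 1.6 MHz for integer k ≥ 0.
k=0: 1.6 MHz.
k=1: 6.8 MHz, 10 MHz.
k=2: 15.2 MHz, 18.4 MHz.
k=3: 23.6 MHz, 26.8 MHz.
Within [5.4 MHz, 17 MHz]: 6.8 MHz, 10 MHz, 15.2 MHz.

6.8 MHz, 10 MHz, 15.2 MHz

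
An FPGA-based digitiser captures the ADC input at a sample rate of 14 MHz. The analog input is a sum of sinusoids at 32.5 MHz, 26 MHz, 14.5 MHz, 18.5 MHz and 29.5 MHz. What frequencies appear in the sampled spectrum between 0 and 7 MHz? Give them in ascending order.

fs/2 = 7 MHz.
32.5 MHz mod fs = 4.5 MHz.
4.5 MHz ≤ fs/2 = 7 MHz, appears at 4.5 MHz.
26 MHz mod fs = 12 MHz.
12 MHz > fs/2 = 7 MHz, folds to fs − 12 MHz = 2 MHz.
14.5 MHz mod fs = 0.5 MHz.
0.5 MHz ≤ fs/2 = 7 MHz, appears at 0.5 MHz.
18.5 MHz mod fs = 4.5 MHz.
4.5 MHz ≤ fs/2 = 7 MHz, appears at 4.5 MHz.
29.5 MHz mod fs = 1.5 MHz.
1.5 MHz ≤ fs/2 = 7 MHz, appears at 1.5 MHz.
Distinct values: {0.5 MHz, 1.5 MHz, 2 MHz, 4.5 MHz}.

0.5 MHz, 1.5 MHz, 2 MHz, 4.5 MHz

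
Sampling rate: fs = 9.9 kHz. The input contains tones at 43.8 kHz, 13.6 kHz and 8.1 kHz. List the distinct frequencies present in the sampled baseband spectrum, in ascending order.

1.8 kHz, 3.7 kHz, 4.2 kHz

fs/2 = 4.95 kHz.
43.8 kHz mod fs = 4.2 kHz.
4.2 kHz ≤ fs/2 = 4.95 kHz, appears at 4.2 kHz.
13.6 kHz mod fs = 3.7 kHz.
3.7 kHz ≤ fs/2 = 4.95 kHz, appears at 3.7 kHz.
8.1 kHz > fs/2 = 4.95 kHz, folds to fs − 8.1 kHz = 1.8 kHz.
Distinct values: {1.8 kHz, 3.7 kHz, 4.2 kHz}.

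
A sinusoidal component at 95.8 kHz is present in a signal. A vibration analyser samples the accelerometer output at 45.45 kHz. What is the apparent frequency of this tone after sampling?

95.8 kHz mod fs = 4.9 kHz.
4.9 kHz ≤ fs/2 = 22.725 kHz, appears at 4.9 kHz.

4.9 kHz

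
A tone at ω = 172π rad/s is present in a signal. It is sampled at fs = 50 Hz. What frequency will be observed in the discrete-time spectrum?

ω = 172π rad/s → f = ω/(2π) = 86 Hz.
86 Hz mod fs = 36 Hz.
36 Hz > fs/2 = 25 Hz, folds to fs − 36 Hz = 14 Hz.

14 Hz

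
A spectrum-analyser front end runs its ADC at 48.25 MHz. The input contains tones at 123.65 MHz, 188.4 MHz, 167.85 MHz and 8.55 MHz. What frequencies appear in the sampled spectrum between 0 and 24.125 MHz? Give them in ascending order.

4.6 MHz, 8.55 MHz, 21.1 MHz, 23.1 MHz

fs/2 = 24.125 MHz.
123.65 MHz mod fs = 27.15 MHz.
27.15 MHz > fs/2 = 24.125 MHz, folds to fs − 27.15 MHz = 21.1 MHz.
188.4 MHz mod fs = 43.65 MHz.
43.65 MHz > fs/2 = 24.125 MHz, folds to fs − 43.65 MHz = 4.6 MHz.
167.85 MHz mod fs = 23.1 MHz.
23.1 MHz ≤ fs/2 = 24.125 MHz, appears at 23.1 MHz.
8.55 MHz ≤ fs/2 = 24.125 MHz, passes unchanged.
Distinct values: {4.6 MHz, 8.55 MHz, 21.1 MHz, 23.1 MHz}.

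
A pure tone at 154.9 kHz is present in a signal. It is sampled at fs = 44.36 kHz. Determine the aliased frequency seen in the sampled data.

154.9 kHz mod fs = 21.82 kHz.
21.82 kHz ≤ fs/2 = 22.18 kHz, appears at 21.82 kHz.

21.82 kHz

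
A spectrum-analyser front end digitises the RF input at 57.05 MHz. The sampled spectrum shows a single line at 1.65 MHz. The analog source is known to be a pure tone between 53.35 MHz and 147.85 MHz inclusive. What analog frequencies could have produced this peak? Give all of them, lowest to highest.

55.4 MHz, 58.7 MHz, 112.45 MHz, 115.75 MHz

Frequencies that alias to 1.65 MHz are k·fs ± 1.65 MHz for integer k ≥ 0.
k=0: 1.65 MHz.
k=1: 55.4 MHz, 58.7 MHz.
k=2: 112.45 MHz, 115.75 MHz.
k=3: 169.5 MHz, 172.8 MHz.
Within [53.35 MHz, 147.85 MHz]: 55.4 MHz, 58.7 MHz, 112.45 MHz, 115.75 MHz.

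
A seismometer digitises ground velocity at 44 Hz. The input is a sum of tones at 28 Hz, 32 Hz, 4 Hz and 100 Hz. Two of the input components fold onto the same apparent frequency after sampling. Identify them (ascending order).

fs/2 = 22 Hz.
28 Hz > fs/2 = 22 Hz, folds to fs − 28 Hz = 16 Hz.
32 Hz > fs/2 = 22 Hz, folds to fs − 32 Hz = 12 Hz.
4 Hz ≤ fs/2 = 22 Hz, passes unchanged.
100 Hz mod fs = 12 Hz.
12 Hz ≤ fs/2 = 22 Hz, appears at 12 Hz.
32 Hz and 100 Hz both map to 12 Hz.

32 Hz, 100 Hz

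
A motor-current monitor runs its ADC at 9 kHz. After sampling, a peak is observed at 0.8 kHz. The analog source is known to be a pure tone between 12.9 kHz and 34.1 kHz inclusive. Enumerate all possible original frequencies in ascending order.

17.2 kHz, 18.8 kHz, 26.2 kHz, 27.8 kHz

Frequencies that alias to 0.8 kHz are k·fs ± 0.8 kHz for integer k ≥ 0.
k=0: 0.8 kHz.
k=1: 8.2 kHz, 9.8 kHz.
k=2: 17.2 kHz, 18.8 kHz.
k=3: 26.2 kHz, 27.8 kHz.
k=4: 35.2 kHz, 36.8 kHz.
Within [12.9 kHz, 34.1 kHz]: 17.2 kHz, 18.8 kHz, 26.2 kHz, 27.8 kHz.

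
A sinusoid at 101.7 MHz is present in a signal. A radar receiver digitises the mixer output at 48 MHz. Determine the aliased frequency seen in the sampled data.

5.7 MHz

101.7 MHz mod fs = 5.7 MHz.
5.7 MHz ≤ fs/2 = 24 MHz, appears at 5.7 MHz.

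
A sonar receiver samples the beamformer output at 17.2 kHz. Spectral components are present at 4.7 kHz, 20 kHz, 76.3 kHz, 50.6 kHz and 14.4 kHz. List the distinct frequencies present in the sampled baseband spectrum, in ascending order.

fs/2 = 8.6 kHz.
4.7 kHz ≤ fs/2 = 8.6 kHz, passes unchanged.
20 kHz mod fs = 2.8 kHz.
2.8 kHz ≤ fs/2 = 8.6 kHz, appears at 2.8 kHz.
76.3 kHz mod fs = 7.5 kHz.
7.5 kHz ≤ fs/2 = 8.6 kHz, appears at 7.5 kHz.
50.6 kHz mod fs = 16.2 kHz.
16.2 kHz > fs/2 = 8.6 kHz, folds to fs − 16.2 kHz = 1 kHz.
14.4 kHz > fs/2 = 8.6 kHz, folds to fs − 14.4 kHz = 2.8 kHz.
Distinct values: {1 kHz, 2.8 kHz, 4.7 kHz, 7.5 kHz}.

1 kHz, 2.8 kHz, 4.7 kHz, 7.5 kHz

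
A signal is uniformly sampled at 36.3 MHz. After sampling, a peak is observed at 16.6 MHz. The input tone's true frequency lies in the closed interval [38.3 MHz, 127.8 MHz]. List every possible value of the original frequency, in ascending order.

52.9 MHz, 56 MHz, 89.2 MHz, 92.3 MHz, 125.5 MHz

Frequencies that alias to 16.6 MHz are k·fs ± 16.6 MHz for integer k ≥ 0.
k=0: 16.6 MHz.
k=1: 19.7 MHz, 52.9 MHz.
k=2: 56 MHz, 89.2 MHz.
k=3: 92.3 MHz, 125.5 MHz.
k=4: 128.6 MHz, 161.8 MHz.
Within [38.3 MHz, 127.8 MHz]: 52.9 MHz, 56 MHz, 89.2 MHz, 92.3 MHz, 125.5 MHz.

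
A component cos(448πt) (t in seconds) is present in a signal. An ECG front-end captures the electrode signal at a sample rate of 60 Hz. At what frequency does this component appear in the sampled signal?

ω = 448π rad/s → f = ω/(2π) = 224 Hz.
224 Hz mod fs = 44 Hz.
44 Hz > fs/2 = 30 Hz, folds to fs − 44 Hz = 16 Hz.

16 Hz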